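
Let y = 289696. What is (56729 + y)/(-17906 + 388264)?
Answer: 346425/370358 ≈ 0.93538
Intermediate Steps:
(56729 + y)/(-17906 + 388264) = (56729 + 289696)/(-17906 + 388264) = 346425/370358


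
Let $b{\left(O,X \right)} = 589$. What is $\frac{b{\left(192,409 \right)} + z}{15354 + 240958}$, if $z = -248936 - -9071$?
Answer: $- \frac{59819}{64078} \approx -0.93353$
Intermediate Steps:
$z = -239865$ ($z = -248936 + 9071 = -239865$)
$\frac{b{\left(192,409 \right)} + z}{15354 + 240958} = \frac{589 - 239865}{15354 + 240958} = - \frac{239276}{256312} = \left(-239276\right) \frac{1}{256312} = - \frac{59819}{64078}$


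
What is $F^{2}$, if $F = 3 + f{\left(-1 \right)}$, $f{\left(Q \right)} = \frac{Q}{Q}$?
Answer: $16$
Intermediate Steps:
$f{\left(Q \right)} = 1$
$F = 4$ ($F = 3 + 1 = 4$)
$F^{2} = 4^{2} = 16$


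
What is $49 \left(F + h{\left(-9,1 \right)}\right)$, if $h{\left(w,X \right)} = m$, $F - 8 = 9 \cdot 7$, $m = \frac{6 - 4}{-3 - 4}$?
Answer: $3465$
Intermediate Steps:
$m = - \frac{2}{7}$ ($m = \frac{2}{-7} = 2 \left(- \frac{1}{7}\right) = - \frac{2}{7} \approx -0.28571$)
$F = 71$ ($F = 8 + 9 \cdot 7 = 8 + 63 = 71$)
$h{\left(w,X \right)} = - \frac{2}{7}$
$49 \left(F + h{\left(-9,1 \right)}\right) = 49 \left(71 - \frac{2}{7}\right) = 49 \cdot \frac{495}{7} = 3465$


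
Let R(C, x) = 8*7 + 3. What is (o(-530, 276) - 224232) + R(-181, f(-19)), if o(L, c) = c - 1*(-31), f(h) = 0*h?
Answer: -223866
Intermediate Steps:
f(h) = 0
o(L, c) = 31 + c (o(L, c) = c + 31 = 31 + c)
R(C, x) = 59 (R(C, x) = 56 + 3 = 59)
(o(-530, 276) - 224232) + R(-181, f(-19)) = ((31 + 276) - 224232) + 59 = (307 - 224232) + 59 = -223925 + 59 = -223866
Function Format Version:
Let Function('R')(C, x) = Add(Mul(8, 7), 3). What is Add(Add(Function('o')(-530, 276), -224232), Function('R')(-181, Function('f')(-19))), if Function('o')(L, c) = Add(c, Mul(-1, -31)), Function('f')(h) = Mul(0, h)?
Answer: -223866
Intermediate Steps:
Function('f')(h) = 0
Function('o')(L, c) = Add(31, c) (Function('o')(L, c) = Add(c, 31) = Add(31, c))
Function('R')(C, x) = 59 (Function('R')(C, x) = Add(56, 3) = 59)
Add(Add(Function('o')(-530, 276), -224232), Function('R')(-181, Function('f')(-19))) = Add(Add(Add(31, 276), -224232), 59) = Add(Add(307, -224232), 59) = Add(-223925, 59) = -223866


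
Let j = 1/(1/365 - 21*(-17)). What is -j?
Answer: -365/130306 ≈ -0.0028011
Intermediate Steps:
j = 365/130306 (j = 1/(1/365 + 357) = 1/(130306/365) = 365/130306 ≈ 0.0028011)
-j = -1*365/130306 = -365/130306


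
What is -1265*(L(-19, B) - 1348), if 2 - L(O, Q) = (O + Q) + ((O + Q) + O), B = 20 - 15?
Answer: 1643235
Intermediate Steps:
B = 5
L(O, Q) = 2 - 3*O - 2*Q (L(O, Q) = 2 - ((O + Q) + ((O + Q) + O)) = 2 - ((O + Q) + (Q + 2*O)) = 2 - (2*Q + 3*O) = 2 + (-3*O - 2*Q) = 2 - 3*O - 2*Q)
-1265*(L(-19, B) - 1348) = -1265*((2 - 3*(-19) - 2*5) - 1348) = -1265*((2 + 57 - 10) - 1348) = -1265*(49 - 1348) = -1265*(-1299) = 1643235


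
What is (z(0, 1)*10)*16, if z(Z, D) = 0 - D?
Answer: -160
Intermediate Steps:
z(Z, D) = -D
(z(0, 1)*10)*16 = (-1*1*10)*16 = -1*10*16 = -10*16 = -160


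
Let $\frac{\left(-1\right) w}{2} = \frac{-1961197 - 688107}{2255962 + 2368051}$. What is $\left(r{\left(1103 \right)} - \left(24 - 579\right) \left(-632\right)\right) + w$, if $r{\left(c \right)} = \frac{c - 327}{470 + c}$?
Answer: $- \frac{2551266349266768}{7273572449} \approx -3.5076 \cdot 10^{5}$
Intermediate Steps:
$r{\left(c \right)} = \frac{-327 + c}{470 + c}$
$w = \frac{5298608}{4624013}$ ($w = - 2 \frac{-1961197 - 688107}{2255962 + 2368051} = - 2 \left(- \frac{2649304}{4624013}\right) = - 2 \left(\left(-2649304\right) \frac{1}{4624013}\right) = \left(-2\right) \left(- \frac{2649304}{4624013}\right) = \frac{5298608}{4624013} \approx 1.1459$)
$\left(r{\left(1103 \right)} - \left(24 - 579\right) \left(-632\right)\right) + w = \left(\frac{-327 + 1103}{470 + 1103} - \left(24 - 579\right) \left(-632\right)\right) + \frac{5298608}{4624013} = \left(\frac{1}{1573} \cdot 776 - \left(-555\right) \left(-632\right)\right) + \frac{5298608}{4624013} = \left(\frac{1}{1573} \cdot 776 - 350760\right) + \frac{5298608}{4624013} = \left(\frac{776}{1573} - 350760\right) + \frac{5298608}{4624013} = - \frac{551744704}{1573} + \frac{5298608}{4624013} = - \frac{2551266349266768}{7273572449}$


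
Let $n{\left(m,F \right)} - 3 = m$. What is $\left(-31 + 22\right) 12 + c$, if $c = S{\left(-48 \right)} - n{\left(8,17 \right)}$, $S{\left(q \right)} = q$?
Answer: $-167$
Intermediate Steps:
$n{\left(m,F \right)} = 3 + m$
$c = -59$ ($c = -48 - \left(3 + 8\right) = -48 - 11 = -59$)
$\left(-31 + 22\right) 12 + c = \left(-31 + 22\right) 12 - 59 = \left(-9\right) 12 - 59 = -108 - 59 = -167$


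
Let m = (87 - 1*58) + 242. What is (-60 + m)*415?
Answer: 87565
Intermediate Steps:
m = 271 (m = (87 - 58) + 242 = 29 + 242 = 271)
(-60 + m)*415 = (-60 + 271)*415 = 211*415 = 87565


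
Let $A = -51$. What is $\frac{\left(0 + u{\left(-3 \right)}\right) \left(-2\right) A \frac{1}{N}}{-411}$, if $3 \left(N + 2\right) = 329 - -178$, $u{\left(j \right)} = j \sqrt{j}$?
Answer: $\frac{102 i \sqrt{3}}{22879} \approx 0.0077219 i$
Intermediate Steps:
$u{\left(j \right)} = j^{\frac{3}{2}}$
$N = 167$ ($N = -2 + \frac{329 - -178}{3} = -2 + \frac{329 + 178}{3} = -2 + \frac{1}{3} \cdot 507 = -2 + 169 = 167$)
$\frac{\left(0 + u{\left(-3 \right)}\right) \left(-2\right) A \frac{1}{N}}{-411} = \frac{\left(0 + \left(-3\right)^{\frac{3}{2}}\right) \left(-2\right) \left(-51\right) \frac{1}{167}}{-411} = \left(0 - 3 i \sqrt{3}\right) \left(-2\right) \left(-51\right) \frac{1}{167} \left(- \frac{1}{411}\right) = - 3 i \sqrt{3} \left(-2\right) \left(-51\right) \frac{1}{167} \left(- \frac{1}{411}\right) = 6 i \sqrt{3} \left(-51\right) \frac{1}{167} \left(- \frac{1}{411}\right) = - 306 i \sqrt{3} \cdot \frac{1}{167} \left(- \frac{1}{411}\right) = - \frac{306 i \sqrt{3}}{167} \left(- \frac{1}{411}\right) = \frac{102 i \sqrt{3}}{22879}$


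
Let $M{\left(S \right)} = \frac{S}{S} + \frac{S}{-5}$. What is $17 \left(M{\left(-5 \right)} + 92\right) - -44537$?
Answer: $46135$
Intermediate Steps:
$M{\left(S \right)} = 1 - \frac{S}{5}$ ($M{\left(S \right)} = 1 + S \left(- \frac{1}{5}\right) = 1 - \frac{S}{5}$)
$17 \left(M{\left(-5 \right)} + 92\right) - -44537 = 17 \left(\left(1 - -1\right) + 92\right) - -44537 = 17 \left(\left(1 + 1\right) + 92\right) + 44537 = 17 \left(2 + 92\right) + 44537 = 17 \cdot 94 + 44537 = 1598 + 44537 = 46135$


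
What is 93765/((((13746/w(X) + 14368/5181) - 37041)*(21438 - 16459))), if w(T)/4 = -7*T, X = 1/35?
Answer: -971592930/2797377316409 ≈ -0.00034732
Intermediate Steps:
X = 1/35 ≈ 0.028571
w(T) = -28*T (w(T) = 4*(-7*T) = -28*T)
93765/((((13746/w(X) + 14368/5181) - 37041)*(21438 - 16459))) = 93765/((((13746/((-28*1/35)) + 14368/5181) - 37041)*(21438 - 16459))) = 93765/((((13746/(-4/5) + 14368*(1/5181)) - 37041)*4979)) = 93765/((((13746*(-5/4) + 14368/5181) - 37041)*4979)) = 93765/((((-34365/2 + 14368/5181) - 37041)*4979)) = 93765/(((-178016329/10362 - 37041)*4979)) = 93765/((-561835171/10362*4979)) = 93765/(-2797377316409/10362) = 93765*(-10362/2797377316409) = -971592930/2797377316409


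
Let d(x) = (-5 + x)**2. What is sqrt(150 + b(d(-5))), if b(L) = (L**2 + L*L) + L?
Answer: 45*sqrt(10) ≈ 142.30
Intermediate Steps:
b(L) = L + 2*L**2 (b(L) = (L**2 + L**2) + L = 2*L**2 + L = L + 2*L**2)
sqrt(150 + b(d(-5))) = sqrt(150 + (-5 - 5)**2*(1 + 2*(-5 - 5)**2)) = sqrt(150 + (-10)**2*(1 + 2*(-10)**2)) = sqrt(150 + 100*(1 + 2*100)) = sqrt(150 + 100*(1 + 200)) = sqrt(150 + 100*201) = sqrt(150 + 20100) = sqrt(20250) = 45*sqrt(10)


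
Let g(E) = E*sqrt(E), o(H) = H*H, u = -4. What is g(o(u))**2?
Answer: 4096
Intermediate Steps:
o(H) = H**2
g(E) = E**(3/2)
g(o(u))**2 = (((-4)**2)**(3/2))**2 = (16**(3/2))**2 = 64**2 = 4096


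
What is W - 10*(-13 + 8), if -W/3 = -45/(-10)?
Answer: 73/2 ≈ 36.500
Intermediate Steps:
W = -27/2 (W = -(-135)/(-10) = -(-135)*(-1)/10 = -3*9/2 = -27/2 ≈ -13.500)
W - 10*(-13 + 8) = -27/2 - 10*(-13 + 8) = -27/2 - 10*(-5) = -27/2 + 50 = 73/2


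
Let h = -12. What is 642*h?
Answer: -7704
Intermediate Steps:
642*h = 642*(-12) = -7704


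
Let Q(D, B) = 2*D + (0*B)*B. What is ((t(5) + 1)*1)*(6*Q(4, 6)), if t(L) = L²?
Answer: 1248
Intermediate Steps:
Q(D, B) = 2*D (Q(D, B) = 2*D + 0*B = 2*D + 0 = 2*D)
((t(5) + 1)*1)*(6*Q(4, 6)) = ((5² + 1)*1)*(6*(2*4)) = ((25 + 1)*1)*(6*8) = (26*1)*48 = 26*48 = 1248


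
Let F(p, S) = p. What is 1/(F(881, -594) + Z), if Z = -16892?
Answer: -1/16011 ≈ -6.2457e-5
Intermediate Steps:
1/(F(881, -594) + Z) = 1/(881 - 16892) = 1/(-16011) = -1/16011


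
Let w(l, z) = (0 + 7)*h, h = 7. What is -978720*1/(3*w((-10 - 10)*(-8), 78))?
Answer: -326240/49 ≈ -6658.0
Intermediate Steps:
w(l, z) = 49 (w(l, z) = (0 + 7)*7 = 7*7 = 49)
-978720*1/(3*w((-10 - 10)*(-8), 78)) = -978720/(3*49) = -978720/147 = -978720*1/147 = -326240/49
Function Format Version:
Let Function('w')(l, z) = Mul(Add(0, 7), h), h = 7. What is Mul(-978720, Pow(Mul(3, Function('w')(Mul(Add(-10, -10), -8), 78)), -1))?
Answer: Rational(-326240, 49) ≈ -6658.0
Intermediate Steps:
Function('w')(l, z) = 49 (Function('w')(l, z) = Mul(Add(0, 7), 7) = Mul(7, 7) = 49)
Mul(-978720, Pow(Mul(3, Function('w')(Mul(Add(-10, -10), -8), 78)), -1)) = Mul(-978720, Pow(Mul(3, 49), -1)) = Mul(-978720, Pow(147, -1)) = Mul(-978720, Rational(1, 147)) = Rational(-326240, 49)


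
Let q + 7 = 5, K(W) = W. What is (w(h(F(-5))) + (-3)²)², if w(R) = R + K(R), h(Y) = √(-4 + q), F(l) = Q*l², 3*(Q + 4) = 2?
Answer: 57 + 36*I*√6 ≈ 57.0 + 88.182*I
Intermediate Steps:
Q = -10/3 (Q = -4 + (⅓)*2 = -4 + ⅔ = -10/3 ≈ -3.3333)
q = -2 (q = -7 + 5 = -2)
F(l) = -10*l²/3
h(Y) = I*√6 (h(Y) = √(-4 - 2) = √(-6) = I*√6)
w(R) = 2*R (w(R) = R + R = 2*R)
(w(h(F(-5))) + (-3)²)² = (2*(I*√6) + (-3)²)² = (2*I*√6 + 9)² = (9 + 2*I*√6)²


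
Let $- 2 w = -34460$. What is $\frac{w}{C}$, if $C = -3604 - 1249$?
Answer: $- \frac{17230}{4853} \approx -3.5504$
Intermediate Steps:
$C = -4853$
$w = 17230$ ($w = \left(- \frac{1}{2}\right) \left(-34460\right) = 17230$)
$\frac{w}{C} = \frac{17230}{-4853} = 17230 \left(- \frac{1}{4853}\right) = - \frac{17230}{4853}$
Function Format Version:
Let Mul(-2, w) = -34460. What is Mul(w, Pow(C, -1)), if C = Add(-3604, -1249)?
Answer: Rational(-17230, 4853) ≈ -3.5504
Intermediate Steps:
C = -4853
w = 17230 (w = Mul(Rational(-1, 2), -34460) = 17230)
Mul(w, Pow(C, -1)) = Mul(17230, Pow(-4853, -1)) = Mul(17230, Rational(-1, 4853)) = Rational(-17230, 4853)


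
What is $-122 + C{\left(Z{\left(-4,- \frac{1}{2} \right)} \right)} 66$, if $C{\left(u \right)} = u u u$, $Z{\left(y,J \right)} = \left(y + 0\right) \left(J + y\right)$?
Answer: $384790$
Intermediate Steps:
$Z{\left(y,J \right)} = y \left(J + y\right)$
$C{\left(u \right)} = u^{3}$ ($C{\left(u \right)} = u^{2} u = u^{3}$)
$-122 + C{\left(Z{\left(-4,- \frac{1}{2} \right)} \right)} 66 = -122 + \left(- 4 \left(- \frac{1}{2} - 4\right)\right)^{3} \cdot 66 = -122 + \left(\left(-4\right) \left(- \frac{9}{2}\right)\right)^{3} \cdot 66 = -122 + 18^{3} \cdot 66 = -122 + 5832 \cdot 66 = -122 + 384912 = 384790$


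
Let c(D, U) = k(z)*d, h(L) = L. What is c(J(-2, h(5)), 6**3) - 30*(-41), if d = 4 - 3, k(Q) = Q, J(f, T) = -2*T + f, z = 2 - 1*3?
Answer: 1229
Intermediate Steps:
z = -1 (z = 2 - 3 = -1)
J(f, T) = f - 2*T
d = 1
c(D, U) = -1 (c(D, U) = -1*1 = -1)
c(J(-2, h(5)), 6**3) - 30*(-41) = -1 - 30*(-41) = -1 + 1230 = 1229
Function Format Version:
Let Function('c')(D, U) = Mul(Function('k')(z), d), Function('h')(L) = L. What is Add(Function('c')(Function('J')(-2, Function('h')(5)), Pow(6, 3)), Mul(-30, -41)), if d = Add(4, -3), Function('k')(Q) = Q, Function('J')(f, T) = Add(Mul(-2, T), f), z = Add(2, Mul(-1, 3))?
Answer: 1229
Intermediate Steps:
z = -1 (z = Add(2, -3) = -1)
Function('J')(f, T) = Add(f, Mul(-2, T))
d = 1
Function('c')(D, U) = -1 (Function('c')(D, U) = Mul(-1, 1) = -1)
Add(Function('c')(Function('J')(-2, Function('h')(5)), Pow(6, 3)), Mul(-30, -41)) = Add(-1, Mul(-30, -41)) = Add(-1, 1230) = 1229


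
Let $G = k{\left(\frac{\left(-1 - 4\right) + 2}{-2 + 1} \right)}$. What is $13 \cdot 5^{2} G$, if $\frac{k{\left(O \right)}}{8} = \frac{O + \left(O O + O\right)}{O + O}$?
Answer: $6500$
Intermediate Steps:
$k{\left(O \right)} = \frac{4 \left(O^{2} + 2 O\right)}{O}$ ($k{\left(O \right)} = 8 \frac{O + \left(O O + O\right)}{O + O} = 8 \frac{O + \left(O^{2} + O\right)}{2 O} = 8 \left(O + \left(O + O^{2}\right)\right) \frac{1}{2 O} = 8 \left(O^{2} + 2 O\right) \frac{1}{2 O} = 8 \frac{O^{2} + 2 O}{2 O} = \frac{4 \left(O^{2} + 2 O\right)}{O}$)
$G = 20$ ($G = 8 + 4 \frac{\left(-1 - 4\right) + 2}{-2 + 1} = 8 + 4 \frac{-5 + 2}{-1} = 8 + 4 \left(\left(-3\right) \left(-1\right)\right) = 8 + 4 \cdot 3 = 8 + 12 = 20$)
$13 \cdot 5^{2} G = 13 \cdot 5^{2} \cdot 20 = 13 \cdot 25 \cdot 20 = 325 \cdot 20 = 6500$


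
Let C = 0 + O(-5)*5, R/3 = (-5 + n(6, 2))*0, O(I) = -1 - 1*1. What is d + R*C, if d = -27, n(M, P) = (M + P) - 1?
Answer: -27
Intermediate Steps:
n(M, P) = -1 + M + P
O(I) = -2 (O(I) = -1 - 1 = -2)
R = 0 (R = 3*((-5 + (-1 + 6 + 2))*0) = 3*((-5 + 7)*0) = 3*(2*0) = 3*0 = 0)
C = -10 (C = 0 - 2*5 = 0 - 10 = -10)
d + R*C = -27 + 0*(-10) = -27 + 0 = -27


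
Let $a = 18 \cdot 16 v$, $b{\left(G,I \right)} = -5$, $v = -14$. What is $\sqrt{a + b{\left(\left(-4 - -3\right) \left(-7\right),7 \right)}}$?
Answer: $i \sqrt{4037} \approx 63.537 i$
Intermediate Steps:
$a = -4032$ ($a = 18 \cdot 16 \left(-14\right) = 288 \left(-14\right) = -4032$)
$\sqrt{a + b{\left(\left(-4 - -3\right) \left(-7\right),7 \right)}} = \sqrt{-4032 - 5} = \sqrt{-4037} = i \sqrt{4037}$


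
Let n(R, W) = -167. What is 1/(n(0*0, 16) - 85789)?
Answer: -1/85956 ≈ -1.1634e-5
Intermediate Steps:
1/(n(0*0, 16) - 85789) = 1/(-167 - 85789) = 1/(-85956) = -1/85956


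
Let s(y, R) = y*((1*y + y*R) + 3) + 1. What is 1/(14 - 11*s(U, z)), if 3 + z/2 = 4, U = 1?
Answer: -1/63 ≈ -0.015873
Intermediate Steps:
z = 2 (z = -6 + 2*4 = -6 + 8 = 2)
s(y, R) = 1 + y*(3 + y + R*y) (s(y, R) = y*((y + R*y) + 3) + 1 = y*(3 + y + R*y) + 1 = 1 + y*(3 + y + R*y))
1/(14 - 11*s(U, z)) = 1/(14 - 11*(1 + 1² + 3*1 + 2*1²)) = 1/(14 - 11*(1 + 1 + 3 + 2*1)) = 1/(14 - 11*(1 + 1 + 3 + 2)) = 1/(14 - 11*7) = 1/(14 - 77) = 1/(-63) = -1/63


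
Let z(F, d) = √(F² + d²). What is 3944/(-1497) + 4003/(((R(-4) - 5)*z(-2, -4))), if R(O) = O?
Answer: -3944/1497 - 4003*√5/90 ≈ -102.09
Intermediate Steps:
3944/(-1497) + 4003/(((R(-4) - 5)*z(-2, -4))) = 3944/(-1497) + 4003/(((-4 - 5)*√((-2)² + (-4)²))) = 3944*(-1/1497) + 4003/((-9*√(4 + 16))) = -3944/1497 + 4003/((-18*√5)) = -3944/1497 + 4003*(-√5/90) = -3944/1497 - 4003*√5/90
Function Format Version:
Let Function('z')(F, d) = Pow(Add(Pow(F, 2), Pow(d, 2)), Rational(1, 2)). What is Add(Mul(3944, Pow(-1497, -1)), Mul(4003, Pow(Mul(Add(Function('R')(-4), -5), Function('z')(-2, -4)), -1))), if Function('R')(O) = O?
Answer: Add(Rational(-3944, 1497), Mul(Rational(-4003, 90), Pow(5, Rational(1, 2)))) ≈ -102.09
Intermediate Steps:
Add(Mul(3944, Pow(-1497, -1)), Mul(4003, Pow(Mul(Add(Function('R')(-4), -5), Function('z')(-2, -4)), -1))) = Add(Mul(3944, Pow(-1497, -1)), Mul(4003, Pow(Mul(Add(-4, -5), Pow(Add(Pow(-2, 2), Pow(-4, 2)), Rational(1, 2))), -1))) = Add(Mul(3944, Rational(-1, 1497)), Mul(4003, Pow(Mul(-9, Pow(Add(4, 16), Rational(1, 2))), -1))) = Add(Rational(-3944, 1497), Mul(4003, Pow(Mul(-9, Pow(20, Rational(1, 2))), -1))) = Add(Rational(-3944, 1497), Mul(4003, Pow(Mul(-9, Mul(2, Pow(5, Rational(1, 2)))), -1))) = Add(Rational(-3944, 1497), Mul(4003, Pow(Mul(-18, Pow(5, Rational(1, 2))), -1))) = Add(Rational(-3944, 1497), Mul(4003, Mul(Rational(-1, 90), Pow(5, Rational(1, 2))))) = Add(Rational(-3944, 1497), Mul(Rational(-4003, 90), Pow(5, Rational(1, 2))))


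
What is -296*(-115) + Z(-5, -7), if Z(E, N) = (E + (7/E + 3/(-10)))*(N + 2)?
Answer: 68147/2 ≈ 34074.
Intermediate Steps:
Z(E, N) = (2 + N)*(-3/10 + E + 7/E) (Z(E, N) = (E + (7/E + 3*(-⅒)))*(2 + N) = (E + (7/E - 3/10))*(2 + N) = (E + (-3/10 + 7/E))*(2 + N) = (-3/10 + E + 7/E)*(2 + N) = (2 + N)*(-3/10 + E + 7/E))
-296*(-115) + Z(-5, -7) = -296*(-115) + (⅒)*(140 + 70*(-7) - 5*(-6 - 3*(-7) + 20*(-5) + 10*(-5)*(-7)))/(-5) = 34040 + (⅒)*(-⅕)*(140 - 490 - 5*(-6 + 21 - 100 + 350)) = 34040 + (⅒)*(-⅕)*(140 - 490 - 5*265) = 34040 + (⅒)*(-⅕)*(140 - 490 - 1325) = 34040 + (⅒)*(-⅕)*(-1675) = 34040 + 67/2 = 68147/2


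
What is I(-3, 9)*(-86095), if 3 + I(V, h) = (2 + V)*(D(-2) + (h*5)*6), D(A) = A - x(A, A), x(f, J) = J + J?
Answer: 23676125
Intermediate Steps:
x(f, J) = 2*J
D(A) = -A (D(A) = A - 2*A = -A)
I(V, h) = -3 + (2 + V)*(2 + 30*h) (I(V, h) = -3 + (2 + V)*(-1*(-2) + (h*5)*6) = -3 + (2 + V)*(2 + (5*h)*6) = -3 + (2 + V)*(2 + 30*h))
I(-3, 9)*(-86095) = (1 + 2*(-3) + 60*9 + 30*(-3)*9)*(-86095) = (1 - 6 + 540 - 810)*(-86095) = -275*(-86095) = 23676125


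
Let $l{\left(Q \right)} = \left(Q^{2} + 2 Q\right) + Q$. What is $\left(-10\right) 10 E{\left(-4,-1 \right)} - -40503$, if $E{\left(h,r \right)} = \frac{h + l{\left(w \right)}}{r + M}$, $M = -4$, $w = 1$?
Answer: $40503$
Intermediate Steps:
$l{\left(Q \right)} = Q^{2} + 3 Q$
$E{\left(h,r \right)} = \frac{4 + h}{-4 + r}$ ($E{\left(h,r \right)} = \frac{h + 1 \left(3 + 1\right)}{r - 4} = \frac{h + 1 \cdot 4}{-4 + r} = \frac{h + 4}{-4 + r} = \frac{4 + h}{-4 + r}$)
$\left(-10\right) 10 E{\left(-4,-1 \right)} - -40503 = \left(-10\right) 10 \frac{4 - 4}{-4 - 1} - -40503 = - 100 \frac{1}{-5} \cdot 0 + 40503 = - 100 \left(\left(- \frac{1}{5}\right) 0\right) + 40503 = \left(-100\right) 0 + 40503 = 0 + 40503 = 40503$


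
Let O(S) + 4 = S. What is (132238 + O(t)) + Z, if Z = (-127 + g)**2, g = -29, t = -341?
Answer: 156229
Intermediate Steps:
Z = 24336 (Z = (-127 - 29)**2 = (-156)**2 = 24336)
O(S) = -4 + S
(132238 + O(t)) + Z = (132238 + (-4 - 341)) + 24336 = (132238 - 345) + 24336 = 131893 + 24336 = 156229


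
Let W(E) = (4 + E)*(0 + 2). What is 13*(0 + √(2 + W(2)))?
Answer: 13*√14 ≈ 48.642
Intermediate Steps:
W(E) = 8 + 2*E (W(E) = (4 + E)*2 = 8 + 2*E)
13*(0 + √(2 + W(2))) = 13*(0 + √(2 + (8 + 2*2))) = 13*(0 + √(2 + (8 + 4))) = 13*(0 + √(2 + 12)) = 13*(0 + √14) = 13*√14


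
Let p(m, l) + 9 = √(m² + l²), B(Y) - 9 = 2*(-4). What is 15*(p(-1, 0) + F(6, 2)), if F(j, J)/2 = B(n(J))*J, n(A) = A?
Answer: -60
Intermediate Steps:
B(Y) = 1 (B(Y) = 9 + 2*(-4) = 9 - 8 = 1)
p(m, l) = -9 + √(l² + m²) (p(m, l) = -9 + √(m² + l²) = -9 + √(l² + m²))
F(j, J) = 2*J (F(j, J) = 2*(1*J) = 2*J)
15*(p(-1, 0) + F(6, 2)) = 15*((-9 + √(0² + (-1)²)) + 2*2) = 15*((-9 + √(0 + 1)) + 4) = 15*((-9 + √1) + 4) = 15*((-9 + 1) + 4) = 15*(-8 + 4) = 15*(-4) = -60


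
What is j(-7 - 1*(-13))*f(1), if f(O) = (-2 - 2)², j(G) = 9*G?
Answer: 864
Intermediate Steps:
f(O) = 16 (f(O) = (-4)² = 16)
j(-7 - 1*(-13))*f(1) = (9*(-7 - 1*(-13)))*16 = (9*(-7 + 13))*16 = (9*6)*16 = 54*16 = 864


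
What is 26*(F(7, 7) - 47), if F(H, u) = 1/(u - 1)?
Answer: -3653/3 ≈ -1217.7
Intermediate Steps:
F(H, u) = 1/(-1 + u)
26*(F(7, 7) - 47) = 26*(1/(-1 + 7) - 47) = 26*(1/6 - 47) = 26*(-281/6) = -3653/3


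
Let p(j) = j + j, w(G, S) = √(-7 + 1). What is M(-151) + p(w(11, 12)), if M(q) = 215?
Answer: 215 + 2*I*√6 ≈ 215.0 + 4.899*I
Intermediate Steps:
w(G, S) = I*√6 (w(G, S) = √(-6) = I*√6)
p(j) = 2*j
M(-151) + p(w(11, 12)) = 215 + 2*(I*√6) = 215 + 2*I*√6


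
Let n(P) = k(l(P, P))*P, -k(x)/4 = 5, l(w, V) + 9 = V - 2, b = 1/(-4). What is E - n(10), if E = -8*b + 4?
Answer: 206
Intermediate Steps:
b = -¼ ≈ -0.25000
l(w, V) = -11 + V (l(w, V) = -9 + (V - 2) = -9 + (-2 + V) = -11 + V)
k(x) = -20 (k(x) = -4*5 = -20)
E = 6 (E = -8*(-¼) + 4 = 2 + 4 = 6)
n(P) = -20*P
E - n(10) = 6 - (-20)*10 = 6 - 1*(-200) = 6 + 200 = 206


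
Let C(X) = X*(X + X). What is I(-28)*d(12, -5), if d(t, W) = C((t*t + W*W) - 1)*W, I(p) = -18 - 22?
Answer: 11289600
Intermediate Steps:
I(p) = -40
C(X) = 2*X² (C(X) = X*(2*X) = 2*X²)
d(t, W) = 2*W*(-1 + W² + t²)² (d(t, W) = (2*((t*t + W*W) - 1)²)*W = (2*((t² + W²) - 1)²)*W = (2*((W² + t²) - 1)²)*W = (2*(-1 + W² + t²)²)*W = 2*W*(-1 + W² + t²)²)
I(-28)*d(12, -5) = -80*(-5)*(-1 + (-5)² + 12²)² = -80*(-5)*(-1 + 25 + 144)² = -80*(-5)*168² = -80*(-5)*28224 = -40*(-282240) = 11289600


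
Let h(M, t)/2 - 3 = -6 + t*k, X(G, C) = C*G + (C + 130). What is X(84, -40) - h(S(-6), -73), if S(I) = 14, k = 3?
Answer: -2826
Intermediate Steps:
X(G, C) = 130 + C + C*G (X(G, C) = C*G + (130 + C) = 130 + C + C*G)
h(M, t) = -6 + 6*t (h(M, t) = 6 + 2*(-6 + t*3) = 6 + 2*(-6 + 3*t) = 6 + (-12 + 6*t) = -6 + 6*t)
X(84, -40) - h(S(-6), -73) = (130 - 40 - 40*84) - (-6 + 6*(-73)) = (130 - 40 - 3360) - (-6 - 438) = -3270 - 1*(-444) = -3270 + 444 = -2826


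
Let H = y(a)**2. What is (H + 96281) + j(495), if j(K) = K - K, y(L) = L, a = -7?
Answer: 96330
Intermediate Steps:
H = 49 (H = (-7)**2 = 49)
j(K) = 0
(H + 96281) + j(495) = (49 + 96281) + 0 = 96330 + 0 = 96330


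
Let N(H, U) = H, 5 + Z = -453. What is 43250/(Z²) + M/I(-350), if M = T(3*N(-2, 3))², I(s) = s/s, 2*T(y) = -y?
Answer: 965563/104882 ≈ 9.2062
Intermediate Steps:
Z = -458 (Z = -5 - 453 = -458)
T(y) = -y/2 (T(y) = (-y)/2 = -y/2)
I(s) = 1
M = 9 (M = (-3*(-2)/2)² = (-½*(-6))² = 3² = 9)
43250/(Z²) + M/I(-350) = 43250/((-458)²) + 9/1 = 43250/209764 + 9*1 = 43250*(1/209764) + 9 = 21625/104882 + 9 = 965563/104882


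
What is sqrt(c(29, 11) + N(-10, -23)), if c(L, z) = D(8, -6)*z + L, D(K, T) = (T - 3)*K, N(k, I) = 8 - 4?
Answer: I*sqrt(759) ≈ 27.55*I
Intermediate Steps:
N(k, I) = 4
D(K, T) = K*(-3 + T) (D(K, T) = (-3 + T)*K = K*(-3 + T))
c(L, z) = L - 72*z (c(L, z) = (8*(-3 - 6))*z + L = (8*(-9))*z + L = -72*z + L = L - 72*z)
sqrt(c(29, 11) + N(-10, -23)) = sqrt((29 - 72*11) + 4) = sqrt((29 - 792) + 4) = sqrt(-763 + 4) = sqrt(-759) = I*sqrt(759)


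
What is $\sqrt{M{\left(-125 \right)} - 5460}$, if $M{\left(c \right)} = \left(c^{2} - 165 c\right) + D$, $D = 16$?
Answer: $\sqrt{30806} \approx 175.52$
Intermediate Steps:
$M{\left(c \right)} = 16 + c^{2} - 165 c$ ($M{\left(c \right)} = \left(c^{2} - 165 c\right) + 16 = 16 + c^{2} - 165 c$)
$\sqrt{M{\left(-125 \right)} - 5460} = \sqrt{\left(16 + \left(-125\right)^{2} - -20625\right) - 5460} = \sqrt{\left(16 + 15625 + 20625\right) - 5460} = \sqrt{36266 - 5460} = \sqrt{30806}$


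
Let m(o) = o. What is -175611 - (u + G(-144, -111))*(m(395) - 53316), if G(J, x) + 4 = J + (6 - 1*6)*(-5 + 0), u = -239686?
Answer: -12692430725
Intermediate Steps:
G(J, x) = -4 + J (G(J, x) = -4 + (J + (6 - 1*6)*(-5 + 0)) = -4 + (J + (6 - 6)*(-5)) = -4 + (J + 0*(-5)) = -4 + (J + 0) = -4 + J)
-175611 - (u + G(-144, -111))*(m(395) - 53316) = -175611 - (-239686 + (-4 - 144))*(395 - 53316) = -175611 - (-239686 - 148)*(-52921) = -175611 - (-239834)*(-52921) = -175611 - 1*12692255114 = -175611 - 12692255114 = -12692430725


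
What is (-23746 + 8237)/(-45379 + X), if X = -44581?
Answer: 1193/6920 ≈ 0.17240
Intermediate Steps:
(-23746 + 8237)/(-45379 + X) = (-23746 + 8237)/(-45379 - 44581) = -15509/(-89960) = -15509*(-1/89960) = 1193/6920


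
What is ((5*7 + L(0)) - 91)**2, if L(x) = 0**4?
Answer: 3136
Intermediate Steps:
L(x) = 0
((5*7 + L(0)) - 91)**2 = ((5*7 + 0) - 91)**2 = ((35 + 0) - 91)**2 = (35 - 91)**2 = (-56)**2 = 3136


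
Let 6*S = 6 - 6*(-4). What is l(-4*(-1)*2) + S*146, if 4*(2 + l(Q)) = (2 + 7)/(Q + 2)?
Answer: 29129/40 ≈ 728.22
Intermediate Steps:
S = 5 (S = (6 - 6*(-4))/6 = (6 + 24)/6 = (⅙)*30 = 5)
l(Q) = -2 + 9/(4*(2 + Q)) (l(Q) = -2 + ((2 + 7)/(Q + 2))/4 = -2 + (9/(2 + Q))/4 = -2 + 9/(4*(2 + Q)))
l(-4*(-1)*2) + S*146 = (-7 - 8*(-4*(-1))*2)/(4*(2 - 4*(-1)*2)) + 5*146 = (-7 - 32*2)/(4*(2 + 4*2)) + 730 = (-7 - 8*8)/(4*(2 + 8)) + 730 = (¼)*(-7 - 64)/10 + 730 = (¼)*(⅒)*(-71) + 730 = -71/40 + 730 = 29129/40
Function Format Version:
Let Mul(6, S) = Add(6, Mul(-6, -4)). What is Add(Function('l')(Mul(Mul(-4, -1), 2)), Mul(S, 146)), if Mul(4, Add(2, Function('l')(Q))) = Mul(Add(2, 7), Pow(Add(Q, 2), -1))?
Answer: Rational(29129, 40) ≈ 728.22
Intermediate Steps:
S = 5 (S = Mul(Rational(1, 6), Add(6, Mul(-6, -4))) = Mul(Rational(1, 6), Add(6, 24)) = Mul(Rational(1, 6), 30) = 5)
Function('l')(Q) = Add(-2, Mul(Rational(9, 4), Pow(Add(2, Q), -1))) (Function('l')(Q) = Add(-2, Mul(Rational(1, 4), Mul(Add(2, 7), Pow(Add(Q, 2), -1)))) = Add(-2, Mul(Rational(1, 4), Mul(9, Pow(Add(2, Q), -1)))) = Add(-2, Mul(Rational(9, 4), Pow(Add(2, Q), -1))))
Add(Function('l')(Mul(Mul(-4, -1), 2)), Mul(S, 146)) = Add(Mul(Rational(1, 4), Pow(Add(2, Mul(Mul(-4, -1), 2)), -1), Add(-7, Mul(-8, Mul(Mul(-4, -1), 2)))), Mul(5, 146)) = Add(Mul(Rational(1, 4), Pow(Add(2, Mul(4, 2)), -1), Add(-7, Mul(-8, Mul(4, 2)))), 730) = Add(Mul(Rational(1, 4), Pow(Add(2, 8), -1), Add(-7, Mul(-8, 8))), 730) = Add(Mul(Rational(1, 4), Pow(10, -1), Add(-7, -64)), 730) = Add(Mul(Rational(1, 4), Rational(1, 10), -71), 730) = Add(Rational(-71, 40), 730) = Rational(29129, 40)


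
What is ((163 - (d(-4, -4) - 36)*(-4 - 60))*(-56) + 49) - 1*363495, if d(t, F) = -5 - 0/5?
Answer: -225630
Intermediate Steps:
d(t, F) = -5 (d(t, F) = -5 - 0/5 = -5 - 3*0 = -5 + 0 = -5)
((163 - (d(-4, -4) - 36)*(-4 - 60))*(-56) + 49) - 1*363495 = ((163 - (-5 - 36)*(-4 - 60))*(-56) + 49) - 1*363495 = ((163 - (-41)*(-64))*(-56) + 49) - 363495 = ((163 - 1*2624)*(-56) + 49) - 363495 = ((163 - 2624)*(-56) + 49) - 363495 = (-2461*(-56) + 49) - 363495 = (137816 + 49) - 363495 = 137865 - 363495 = -225630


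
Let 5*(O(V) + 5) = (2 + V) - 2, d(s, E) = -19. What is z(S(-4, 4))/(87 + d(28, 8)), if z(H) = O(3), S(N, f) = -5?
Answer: -11/170 ≈ -0.064706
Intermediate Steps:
O(V) = -5 + V/5 (O(V) = -5 + ((2 + V) - 2)/5 = -5 + V/5)
z(H) = -22/5 (z(H) = -5 + (⅕)*3 = -5 + ⅗ = -22/5)
z(S(-4, 4))/(87 + d(28, 8)) = -22/(5*(87 - 19)) = -22/5/68 = -22/5*1/68 = -11/170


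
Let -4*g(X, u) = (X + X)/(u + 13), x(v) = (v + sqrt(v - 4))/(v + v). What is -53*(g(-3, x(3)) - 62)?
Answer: 21524095/6562 + 477*I/6562 ≈ 3280.1 + 0.072691*I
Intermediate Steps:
x(v) = (v + sqrt(-4 + v))/(2*v) (x(v) = (v + sqrt(-4 + v))/((2*v)) = (v + sqrt(-4 + v))*(1/(2*v)) = (v + sqrt(-4 + v))/(2*v))
g(X, u) = -X/(2*(13 + u)) (g(X, u) = -(X + X)/(4*(u + 13)) = -2*X/(4*(13 + u)) = -X/(2*(13 + u)))
-53*(g(-3, x(3)) - 62) = -53*(-1*(-3)/(26 + 2*((1/2)*(3 + sqrt(-4 + 3))/3)) - 62) = -53*(-1*(-3)/(26 + 2*((1/2)*(1/3)*(3 + sqrt(-1)))) - 62) = -53*(-1*(-3)/(26 + 2*((1/2)*(1/3)*(3 + I))) - 62) = -53*(-1*(-3)/(26 + 2*(1/2 + I/6)) - 62) = -53*(-1*(-3)/(26 + (1 + I/3)) - 62) = -53*(-1*(-3)/(27 + I/3) - 62) = -53*(-1*(-3)*9*(27 - I/3)/6562 - 62) = -53*((729/6562 - 9*I/6562) - 62) = -53*(-406115/6562 - 9*I/6562) = 21524095/6562 + 477*I/6562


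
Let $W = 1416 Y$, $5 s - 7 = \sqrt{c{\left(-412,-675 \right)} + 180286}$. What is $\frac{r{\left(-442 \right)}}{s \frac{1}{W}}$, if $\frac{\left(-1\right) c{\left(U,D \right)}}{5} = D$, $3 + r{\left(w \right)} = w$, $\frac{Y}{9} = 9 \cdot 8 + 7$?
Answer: $\frac{1306711350}{15301} - \frac{186673050 \sqrt{183661}}{15301} \approx -5.143 \cdot 10^{6}$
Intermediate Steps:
$Y = 711$ ($Y = 9 \left(9 \cdot 8 + 7\right) = 9 \left(72 + 7\right) = 9 \cdot 79 = 711$)
$r{\left(w \right)} = -3 + w$
$c{\left(U,D \right)} = - 5 D$
$s = \frac{7}{5} + \frac{\sqrt{183661}}{5}$ ($s = \frac{7}{5} + \frac{\sqrt{\left(-5\right) \left(-675\right) + 180286}}{5} = \frac{7}{5} + \frac{\sqrt{3375 + 180286}}{5} = \frac{7}{5} + \frac{\sqrt{183661}}{5} \approx 87.111$)
$W = 1006776$ ($W = 1416 \cdot 711 = 1006776$)
$\frac{r{\left(-442 \right)}}{s \frac{1}{W}} = \frac{-3 - 442}{\left(\frac{7}{5} + \frac{\sqrt{183661}}{5}\right) \frac{1}{1006776}} = - \frac{445}{\left(\frac{7}{5} + \frac{\sqrt{183661}}{5}\right) \frac{1}{1006776}} = - \frac{445}{\frac{7}{5033880} + \frac{\sqrt{183661}}{5033880}}$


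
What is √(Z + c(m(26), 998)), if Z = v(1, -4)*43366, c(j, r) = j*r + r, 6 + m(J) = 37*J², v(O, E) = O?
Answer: 4*√1562522 ≈ 5000.0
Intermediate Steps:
m(J) = -6 + 37*J²
c(j, r) = r + j*r
Z = 43366 (Z = 1*43366 = 43366)
√(Z + c(m(26), 998)) = √(43366 + 998*(1 + (-6 + 37*26²))) = √(43366 + 998*(1 + (-6 + 37*676))) = √(43366 + 998*(1 + (-6 + 25012))) = √(43366 + 998*(1 + 25006)) = √(43366 + 998*25007) = √(43366 + 24956986) = √25000352 = 4*√1562522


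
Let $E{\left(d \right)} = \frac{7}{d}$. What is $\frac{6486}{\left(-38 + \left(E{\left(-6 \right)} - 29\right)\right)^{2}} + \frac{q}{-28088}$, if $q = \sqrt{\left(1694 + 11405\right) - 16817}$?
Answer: $\frac{233496}{167281} - \frac{13 i \sqrt{22}}{28088} \approx 1.3958 - 0.0021709 i$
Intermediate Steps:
$q = 13 i \sqrt{22}$ ($q = \sqrt{13099 - 16817} = \sqrt{-3718} = 13 i \sqrt{22} \approx 60.975 i$)
$\frac{6486}{\left(-38 + \left(E{\left(-6 \right)} - 29\right)\right)^{2}} + \frac{q}{-28088} = \frac{6486}{\left(-38 - \left(29 - \frac{7}{-6}\right)\right)^{2}} + \frac{13 i \sqrt{22}}{-28088} = \frac{6486}{\left(-38 + \left(7 \left(- \frac{1}{6}\right) - 29\right)\right)^{2}} + 13 i \sqrt{22} \left(- \frac{1}{28088}\right) = \frac{6486}{\left(-38 - \frac{181}{6}\right)^{2}} - \frac{13 i \sqrt{22}}{28088} = \frac{6486}{\left(- \frac{409}{6}\right)^{2}} - \frac{13 i \sqrt{22}}{28088} = \frac{6486}{\frac{167281}{36}} - \frac{13 i \sqrt{22}}{28088} = 6486 \cdot \frac{36}{167281} - \frac{13 i \sqrt{22}}{28088} = \frac{233496}{167281} - \frac{13 i \sqrt{22}}{28088}$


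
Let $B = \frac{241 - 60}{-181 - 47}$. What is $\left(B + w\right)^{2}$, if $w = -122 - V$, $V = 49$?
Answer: $\frac{1534210561}{51984} \approx 29513.0$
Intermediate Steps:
$w = -171$ ($w = -122 - 49 = -171$)
$B = - \frac{181}{228}$ ($B = \frac{181}{-228} = 181 \left(- \frac{1}{228}\right) = - \frac{181}{228} \approx -0.79386$)
$\left(B + w\right)^{2} = \left(- \frac{181}{228} - 171\right)^{2} = \left(- \frac{39169}{228}\right)^{2} = \frac{1534210561}{51984}$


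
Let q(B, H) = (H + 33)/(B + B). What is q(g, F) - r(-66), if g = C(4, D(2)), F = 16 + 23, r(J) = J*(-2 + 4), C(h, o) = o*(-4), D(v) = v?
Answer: 255/2 ≈ 127.50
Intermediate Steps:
C(h, o) = -4*o
r(J) = 2*J (r(J) = J*2 = 2*J)
F = 39
g = -8 (g = -4*2 = -8)
q(B, H) = (33 + H)/(2*B) (q(B, H) = (33 + H)/((2*B)) = (33 + H)*(1/(2*B)) = (33 + H)/(2*B))
q(g, F) - r(-66) = (½)*(33 + 39)/(-8) - 2*(-66) = (½)*(-⅛)*72 - 1*(-132) = -9/2 + 132 = 255/2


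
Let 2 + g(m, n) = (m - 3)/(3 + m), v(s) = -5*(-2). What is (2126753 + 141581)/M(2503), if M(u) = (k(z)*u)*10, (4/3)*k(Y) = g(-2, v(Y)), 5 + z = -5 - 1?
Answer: -4536668/262815 ≈ -17.262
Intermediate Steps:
v(s) = 10
z = -11 (z = -5 + (-5 - 1) = -5 - 6 = -11)
g(m, n) = -2 + (-3 + m)/(3 + m) (g(m, n) = -2 + (m - 3)/(3 + m) = -2 + (-3 + m)/(3 + m))
k(Y) = -21/4 (k(Y) = 3*((-9 - 1*(-2))/(3 - 2))/4 = 3*((-9 + 2)/1)/4 = 3*(1*(-7))/4 = (3/4)*(-7) = -21/4)
M(u) = -105*u/2 (M(u) = -21*u/4*10 = -105*u/2)
(2126753 + 141581)/M(2503) = (2126753 + 141581)/((-105/2*2503)) = 2268334/(-262815/2) = 2268334*(-2/262815) = -4536668/262815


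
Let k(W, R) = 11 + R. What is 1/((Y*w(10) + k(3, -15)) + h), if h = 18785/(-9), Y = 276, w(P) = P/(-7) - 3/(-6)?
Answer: -63/147893 ≈ -0.00042598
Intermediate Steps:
w(P) = 1/2 - P/7 (w(P) = P*(-1/7) - 3*(-1/6) = -P/7 + 1/2 = 1/2 - P/7)
h = -18785/9 (h = -1/9*18785 = -18785/9 ≈ -2087.2)
1/((Y*w(10) + k(3, -15)) + h) = 1/((276*(1/2 - 1/7*10) + (11 - 15)) - 18785/9) = 1/((276*(1/2 - 10/7) - 4) - 18785/9) = 1/((276*(-13/14) - 4) - 18785/9) = 1/((-1794/7 - 4) - 18785/9) = 1/(-1822/7 - 18785/9) = 1/(-147893/63) = -63/147893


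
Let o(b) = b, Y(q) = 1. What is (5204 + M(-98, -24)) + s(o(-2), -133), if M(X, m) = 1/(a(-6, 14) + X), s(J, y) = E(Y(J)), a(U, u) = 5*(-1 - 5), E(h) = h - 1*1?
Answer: 666111/128 ≈ 5204.0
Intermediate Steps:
E(h) = -1 + h (E(h) = h - 1 = -1 + h)
a(U, u) = -30 (a(U, u) = 5*(-6) = -30)
s(J, y) = 0 (s(J, y) = -1 + 1 = 0)
M(X, m) = 1/(-30 + X)
(5204 + M(-98, -24)) + s(o(-2), -133) = (5204 + 1/(-30 - 98)) + 0 = (5204 + 1/(-128)) + 0 = (5204 - 1/128) + 0 = 666111/128 + 0 = 666111/128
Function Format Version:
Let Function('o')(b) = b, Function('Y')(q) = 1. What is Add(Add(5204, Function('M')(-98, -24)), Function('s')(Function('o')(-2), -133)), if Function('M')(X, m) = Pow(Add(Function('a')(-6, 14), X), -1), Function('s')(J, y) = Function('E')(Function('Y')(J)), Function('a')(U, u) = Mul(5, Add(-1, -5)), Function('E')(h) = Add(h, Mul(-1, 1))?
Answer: Rational(666111, 128) ≈ 5204.0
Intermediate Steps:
Function('E')(h) = Add(-1, h) (Function('E')(h) = Add(h, -1) = Add(-1, h))
Function('a')(U, u) = -30 (Function('a')(U, u) = Mul(5, -6) = -30)
Function('s')(J, y) = 0 (Function('s')(J, y) = Add(-1, 1) = 0)
Function('M')(X, m) = Pow(Add(-30, X), -1)
Add(Add(5204, Function('M')(-98, -24)), Function('s')(Function('o')(-2), -133)) = Add(Add(5204, Pow(Add(-30, -98), -1)), 0) = Add(Add(5204, Pow(-128, -1)), 0) = Add(Add(5204, Rational(-1, 128)), 0) = Add(Rational(666111, 128), 0) = Rational(666111, 128)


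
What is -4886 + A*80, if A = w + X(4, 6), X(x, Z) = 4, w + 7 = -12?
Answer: -6086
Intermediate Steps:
w = -19 (w = -7 - 12 = -19)
A = -15 (A = -19 + 4 = -15)
-4886 + A*80 = -4886 - 15*80 = -4886 - 1200 = -6086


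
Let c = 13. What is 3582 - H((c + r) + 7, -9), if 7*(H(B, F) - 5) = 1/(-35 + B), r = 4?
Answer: 275430/77 ≈ 3577.0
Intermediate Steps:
H(B, F) = 5 + 1/(7*(-35 + B))
3582 - H((c + r) + 7, -9) = 3582 - (-1224 + 35*((13 + 4) + 7))/(7*(-35 + ((13 + 4) + 7))) = 3582 - (-1224 + 35*(17 + 7))/(7*(-35 + (17 + 7))) = 3582 - (-1224 + 35*24)/(7*(-35 + 24)) = 3582 - (-1224 + 840)/(7*(-11)) = 3582 - (-1)*(-384)/(7*11) = 3582 - 1*384/77 = 3582 - 384/77 = 275430/77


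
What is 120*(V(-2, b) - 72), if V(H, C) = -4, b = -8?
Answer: -9120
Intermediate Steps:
120*(V(-2, b) - 72) = 120*(-4 - 72) = 120*(-76) = -9120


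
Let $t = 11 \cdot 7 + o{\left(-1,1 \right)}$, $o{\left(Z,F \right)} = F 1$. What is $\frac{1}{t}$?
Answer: $\frac{1}{78} \approx 0.012821$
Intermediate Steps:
$o{\left(Z,F \right)} = F$
$t = 78$ ($t = 11 \cdot 7 + 1 = 77 + 1 = 78$)
$\frac{1}{t} = \frac{1}{78}$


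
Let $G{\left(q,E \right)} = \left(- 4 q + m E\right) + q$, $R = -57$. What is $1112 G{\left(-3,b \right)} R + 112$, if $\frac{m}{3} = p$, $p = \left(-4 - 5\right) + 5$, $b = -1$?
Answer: $-1330952$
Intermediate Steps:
$p = -4$ ($p = -9 + 5 = -4$)
$m = -12$ ($m = 3 \left(-4\right) = -12$)
$G{\left(q,E \right)} = - 12 E - 3 q$ ($G{\left(q,E \right)} = \left(- 4 q - 12 E\right) + q = \left(- 12 E - 4 q\right) + q = - 12 E - 3 q$)
$1112 G{\left(-3,b \right)} R + 112 = 1112 \left(\left(-12\right) \left(-1\right) - -9\right) \left(-57\right) + 112 = 1112 \left(12 + 9\right) \left(-57\right) + 112 = 1112 \cdot 21 \left(-57\right) + 112 = 1112 \left(-1197\right) + 112 = -1331064 + 112 = -1330952$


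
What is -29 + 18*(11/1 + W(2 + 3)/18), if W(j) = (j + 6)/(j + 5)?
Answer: 1701/10 ≈ 170.10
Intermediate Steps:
W(j) = (6 + j)/(5 + j)
-29 + 18*(11/1 + W(2 + 3)/18) = -29 + 18*(11/1 + ((6 + (2 + 3))/(5 + (2 + 3)))/18) = -29 + 18*(11*1 + ((6 + 5)/(5 + 5))*(1/18)) = -29 + 18*(11 + (11/10)*(1/18)) = -29 + 18*(11 + 11/180) = -29 + 18*(1991/180) = -29 + 1991/10 = 1701/10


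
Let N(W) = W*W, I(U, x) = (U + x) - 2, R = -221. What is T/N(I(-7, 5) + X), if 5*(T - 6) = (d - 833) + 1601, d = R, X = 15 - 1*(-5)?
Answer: 577/1280 ≈ 0.45078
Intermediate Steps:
X = 20 (X = 15 + 5 = 20)
d = -221
I(U, x) = -2 + U + x
N(W) = W²
T = 577/5 (T = 6 + ((-221 - 833) + 1601)/5 = 6 + (-1054 + 1601)/5 = 6 + (⅕)*547 = 6 + 547/5 = 577/5 ≈ 115.40)
T/N(I(-7, 5) + X) = 577/(5*(((-2 - 7 + 5) + 20)²)) = 577/(5*((-4 + 20)²)) = 577/(5*(16²)) = (577/5)/256 = (577/5)*(1/256) = 577/1280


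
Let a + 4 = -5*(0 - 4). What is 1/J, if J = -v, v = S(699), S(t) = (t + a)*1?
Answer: -1/715 ≈ -0.0013986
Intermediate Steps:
a = 16 (a = -4 - 5*(0 - 4) = -4 - 5*(-4) = -4 + 20 = 16)
S(t) = 16 + t (S(t) = (t + 16)*1 = (16 + t)*1 = 16 + t)
v = 715 (v = 16 + 699 = 715)
J = -715 (J = -1*715 = -715)
1/J = 1/(-715) = -1/715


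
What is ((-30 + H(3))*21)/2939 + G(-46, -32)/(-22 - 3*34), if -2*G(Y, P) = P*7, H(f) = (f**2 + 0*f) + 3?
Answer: -94010/91109 ≈ -1.0318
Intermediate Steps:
H(f) = 3 + f**2 (H(f) = (f**2 + 0) + 3 = f**2 + 3 = 3 + f**2)
G(Y, P) = -7*P/2 (G(Y, P) = -P*7/2 = -7*P/2)
((-30 + H(3))*21)/2939 + G(-46, -32)/(-22 - 3*34) = ((-30 + (3 + 3**2))*21)/2939 + (-7/2*(-32))/(-22 - 3*34) = ((-30 + (3 + 9))*21)*(1/2939) + 112/(-22 - 102) = ((-30 + 12)*21)*(1/2939) + 112/(-124) = -18*21*(1/2939) + 112*(-1/124) = -378*1/2939 - 28/31 = -378/2939 - 28/31 = -94010/91109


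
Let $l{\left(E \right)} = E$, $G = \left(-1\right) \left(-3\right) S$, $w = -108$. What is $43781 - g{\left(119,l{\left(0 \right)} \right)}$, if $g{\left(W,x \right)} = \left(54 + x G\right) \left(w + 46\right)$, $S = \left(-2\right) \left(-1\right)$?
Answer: $47129$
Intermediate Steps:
$S = 2$
$G = 6$ ($G = \left(-1\right) \left(-3\right) 2 = 3 \cdot 2 = 6$)
$g{\left(W,x \right)} = -3348 - 372 x$ ($g{\left(W,x \right)} = \left(54 + x 6\right) \left(-108 + 46\right) = \left(54 + 6 x\right) \left(-62\right) = -3348 - 372 x$)
$43781 - g{\left(119,l{\left(0 \right)} \right)} = 43781 - \left(-3348 - 0\right) = 43781 - \left(-3348 + 0\right) = 43781 - -3348 = 43781 + 3348 = 47129$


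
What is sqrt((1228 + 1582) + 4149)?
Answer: sqrt(6959) ≈ 83.421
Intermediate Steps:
sqrt((1228 + 1582) + 4149) = sqrt(2810 + 4149) = sqrt(6959)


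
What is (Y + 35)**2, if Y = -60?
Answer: 625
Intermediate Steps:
(Y + 35)**2 = (-60 + 35)**2 = (-25)**2 = 625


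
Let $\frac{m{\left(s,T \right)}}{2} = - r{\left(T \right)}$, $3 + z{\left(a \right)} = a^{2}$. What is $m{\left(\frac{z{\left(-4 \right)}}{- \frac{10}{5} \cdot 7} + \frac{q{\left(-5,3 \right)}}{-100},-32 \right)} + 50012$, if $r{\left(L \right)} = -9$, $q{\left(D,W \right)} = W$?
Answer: $50030$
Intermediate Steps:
$z{\left(a \right)} = -3 + a^{2}$
$m{\left(s,T \right)} = 18$ ($m{\left(s,T \right)} = 2 \left(\left(-1\right) \left(-9\right)\right) = 2 \cdot 9 = 18$)
$m{\left(\frac{z{\left(-4 \right)}}{- \frac{10}{5} \cdot 7} + \frac{q{\left(-5,3 \right)}}{-100},-32 \right)} + 50012 = 18 + 50012 = 50030$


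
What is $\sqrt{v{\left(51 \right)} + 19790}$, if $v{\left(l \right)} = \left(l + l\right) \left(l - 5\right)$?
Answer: $\sqrt{24482} \approx 156.47$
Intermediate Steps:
$v{\left(l \right)} = 2 l \left(-5 + l\right)$
$\sqrt{v{\left(51 \right)} + 19790} = \sqrt{2 \cdot 51 \left(-5 + 51\right) + 19790} = \sqrt{2 \cdot 51 \cdot 46 + 19790} = \sqrt{4692 + 19790} = \sqrt{24482}$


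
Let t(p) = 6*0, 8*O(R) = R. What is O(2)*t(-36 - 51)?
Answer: 0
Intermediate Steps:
O(R) = R/8
t(p) = 0
O(2)*t(-36 - 51) = ((⅛)*2)*0 = (¼)*0 = 0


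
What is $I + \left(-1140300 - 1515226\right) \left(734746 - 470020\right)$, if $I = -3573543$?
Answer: $-702990349419$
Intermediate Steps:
$I + \left(-1140300 - 1515226\right) \left(734746 - 470020\right) = -3573543 + \left(-1140300 - 1515226\right) \left(734746 - 470020\right) = -3573543 - 702986775876 = -702990349419$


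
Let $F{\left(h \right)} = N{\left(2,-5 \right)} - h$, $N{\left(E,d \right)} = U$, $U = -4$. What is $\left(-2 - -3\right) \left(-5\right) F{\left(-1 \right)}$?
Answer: $15$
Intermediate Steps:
$N{\left(E,d \right)} = -4$
$F{\left(h \right)} = -4 - h$
$\left(-2 - -3\right) \left(-5\right) F{\left(-1 \right)} = \left(-2 - -3\right) \left(-5\right) \left(-4 - -1\right) = \left(-2 + 3\right) \left(-5\right) \left(-4 + 1\right) = 1 \left(-5\right) \left(-3\right) = \left(-5\right) \left(-3\right) = 15$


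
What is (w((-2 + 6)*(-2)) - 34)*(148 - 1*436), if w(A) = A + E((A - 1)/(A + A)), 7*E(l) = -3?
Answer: 85536/7 ≈ 12219.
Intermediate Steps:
E(l) = -3/7 (E(l) = (1/7)*(-3) = -3/7)
w(A) = -3/7 + A (w(A) = A - 3/7 = -3/7 + A)
(w((-2 + 6)*(-2)) - 34)*(148 - 1*436) = ((-3/7 + (-2 + 6)*(-2)) - 34)*(148 - 1*436) = ((-3/7 + 4*(-2)) - 34)*(148 - 436) = ((-3/7 - 8) - 34)*(-288) = (-59/7 - 34)*(-288) = -297/7*(-288) = 85536/7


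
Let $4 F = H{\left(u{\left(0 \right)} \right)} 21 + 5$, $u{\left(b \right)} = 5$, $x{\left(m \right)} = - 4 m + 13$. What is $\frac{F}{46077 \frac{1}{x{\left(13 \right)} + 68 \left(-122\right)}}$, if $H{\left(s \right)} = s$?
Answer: $- \frac{458425}{92154} \approx -4.9746$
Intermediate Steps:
$x{\left(m \right)} = 13 - 4 m$
$F = \frac{55}{2}$ ($F = \frac{5 \cdot 21 + 5}{4} = \frac{105 + 5}{4} = \frac{1}{4} \cdot 110 = \frac{55}{2} \approx 27.5$)
$\frac{F}{46077 \frac{1}{x{\left(13 \right)} + 68 \left(-122\right)}} = \frac{55}{2 \frac{46077}{\left(13 - 52\right) + 68 \left(-122\right)}} = \frac{55}{2 \frac{46077}{\left(13 - 52\right) - 8296}} = \frac{55}{2 \frac{46077}{-39 - 8296}} = \frac{55}{2 \frac{46077}{-8335}} = \frac{55}{2 \cdot 46077 \left(- \frac{1}{8335}\right)} = \frac{55}{2 \left(- \frac{46077}{8335}\right)} = \frac{55}{2} \left(- \frac{8335}{46077}\right) = - \frac{458425}{92154}$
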